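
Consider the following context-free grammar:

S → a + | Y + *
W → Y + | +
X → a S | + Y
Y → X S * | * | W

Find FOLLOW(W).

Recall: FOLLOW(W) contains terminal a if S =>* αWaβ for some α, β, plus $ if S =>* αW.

We compute FOLLOW(W) using the standard algorithm.
FOLLOW(S) starts with {$}.
FIRST(S) = {*, +, a}
FIRST(W) = {*, +, a}
FIRST(X) = {+, a}
FIRST(Y) = {*, +, a}
FOLLOW(S) = {$, *, +, a}
FOLLOW(W) = {*, +, a}
FOLLOW(X) = {*, +, a}
FOLLOW(Y) = {*, +, a}
Therefore, FOLLOW(W) = {*, +, a}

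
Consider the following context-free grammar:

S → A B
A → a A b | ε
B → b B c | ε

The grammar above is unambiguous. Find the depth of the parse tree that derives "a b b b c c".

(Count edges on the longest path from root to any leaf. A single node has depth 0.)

4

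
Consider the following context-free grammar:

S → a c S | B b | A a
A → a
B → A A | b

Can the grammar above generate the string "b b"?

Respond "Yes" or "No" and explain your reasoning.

Yes - a valid derivation exists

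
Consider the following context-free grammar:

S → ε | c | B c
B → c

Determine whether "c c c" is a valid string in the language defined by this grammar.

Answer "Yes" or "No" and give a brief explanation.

No - no valid derivation exists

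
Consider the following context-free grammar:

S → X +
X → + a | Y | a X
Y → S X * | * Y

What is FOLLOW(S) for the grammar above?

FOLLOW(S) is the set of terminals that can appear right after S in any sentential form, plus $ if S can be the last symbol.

We compute FOLLOW(S) using the standard algorithm.
FOLLOW(S) starts with {$}.
FIRST(S) = {*, +, a}
FIRST(X) = {*, +, a}
FIRST(Y) = {*, +, a}
FOLLOW(S) = {$, *, +, a}
FOLLOW(X) = {*, +}
FOLLOW(Y) = {*, +}
Therefore, FOLLOW(S) = {$, *, +, a}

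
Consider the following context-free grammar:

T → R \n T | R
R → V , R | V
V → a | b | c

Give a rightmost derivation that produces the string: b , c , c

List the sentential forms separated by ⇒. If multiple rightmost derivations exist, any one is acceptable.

T ⇒ R ⇒ V , R ⇒ V , V , R ⇒ V , V , V ⇒ V , V , c ⇒ V , c , c ⇒ b , c , c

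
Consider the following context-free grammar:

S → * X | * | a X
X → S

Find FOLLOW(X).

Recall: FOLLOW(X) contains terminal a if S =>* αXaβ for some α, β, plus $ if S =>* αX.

We compute FOLLOW(X) using the standard algorithm.
FOLLOW(S) starts with {$}.
FIRST(S) = {*, a}
FIRST(X) = {*, a}
FOLLOW(S) = {$}
FOLLOW(X) = {$}
Therefore, FOLLOW(X) = {$}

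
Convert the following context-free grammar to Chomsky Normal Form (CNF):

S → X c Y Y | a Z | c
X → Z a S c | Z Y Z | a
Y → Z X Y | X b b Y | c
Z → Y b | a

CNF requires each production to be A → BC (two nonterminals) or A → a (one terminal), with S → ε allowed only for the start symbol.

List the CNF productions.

TC → c; TA → a; S → c; X → a; TB → b; Y → c; Z → a; S → X X0; X0 → TC X1; X1 → Y Y; S → TA Z; X → Z X2; X2 → TA X3; X3 → S TC; X → Z X4; X4 → Y Z; Y → Z X5; X5 → X Y; Y → X X6; X6 → TB X7; X7 → TB Y; Z → Y TB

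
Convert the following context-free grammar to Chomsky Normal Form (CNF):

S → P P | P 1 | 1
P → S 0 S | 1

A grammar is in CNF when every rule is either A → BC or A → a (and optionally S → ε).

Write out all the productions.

T1 → 1; S → 1; T0 → 0; P → 1; S → P P; S → P T1; P → S X0; X0 → T0 S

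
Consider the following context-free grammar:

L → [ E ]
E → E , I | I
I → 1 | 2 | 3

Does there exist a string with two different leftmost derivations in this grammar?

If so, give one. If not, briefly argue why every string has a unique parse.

No - every string in the language has a unique leftmost derivation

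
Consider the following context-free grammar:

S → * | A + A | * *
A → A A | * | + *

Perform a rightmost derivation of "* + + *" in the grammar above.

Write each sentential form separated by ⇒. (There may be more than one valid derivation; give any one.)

S ⇒ A + A ⇒ A + + * ⇒ * + + *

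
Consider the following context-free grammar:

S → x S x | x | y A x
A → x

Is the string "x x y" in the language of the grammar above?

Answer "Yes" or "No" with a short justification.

No - no valid derivation exists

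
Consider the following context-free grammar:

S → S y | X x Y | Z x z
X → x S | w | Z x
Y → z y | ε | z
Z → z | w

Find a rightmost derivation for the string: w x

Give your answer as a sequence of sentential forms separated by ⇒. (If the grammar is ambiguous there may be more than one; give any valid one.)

S ⇒ X x Y ⇒ X x ⇒ w x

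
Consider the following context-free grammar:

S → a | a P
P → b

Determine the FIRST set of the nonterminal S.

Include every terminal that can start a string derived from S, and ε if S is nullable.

We compute FIRST(S) using the standard algorithm.
FIRST(P) = {b}
FIRST(S) = {a}
Therefore, FIRST(S) = {a}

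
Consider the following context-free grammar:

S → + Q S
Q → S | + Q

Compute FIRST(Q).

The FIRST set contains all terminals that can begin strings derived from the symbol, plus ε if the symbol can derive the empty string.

We compute FIRST(Q) using the standard algorithm.
FIRST(Q) = {+}
FIRST(S) = {+}
Therefore, FIRST(Q) = {+}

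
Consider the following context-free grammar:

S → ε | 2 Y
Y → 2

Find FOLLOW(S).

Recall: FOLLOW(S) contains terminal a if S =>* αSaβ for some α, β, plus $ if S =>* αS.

We compute FOLLOW(S) using the standard algorithm.
FOLLOW(S) starts with {$}.
FIRST(S) = {2, ε}
FIRST(Y) = {2}
FOLLOW(S) = {$}
FOLLOW(Y) = {$}
Therefore, FOLLOW(S) = {$}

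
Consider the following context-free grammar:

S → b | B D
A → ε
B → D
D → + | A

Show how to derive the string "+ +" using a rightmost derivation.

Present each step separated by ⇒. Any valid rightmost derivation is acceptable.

S ⇒ B D ⇒ B + ⇒ D + ⇒ + +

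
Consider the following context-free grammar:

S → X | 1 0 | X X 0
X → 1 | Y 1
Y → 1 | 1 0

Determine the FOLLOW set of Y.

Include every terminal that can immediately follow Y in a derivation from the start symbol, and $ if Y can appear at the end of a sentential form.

We compute FOLLOW(Y) using the standard algorithm.
FOLLOW(S) starts with {$}.
FIRST(S) = {1}
FIRST(X) = {1}
FIRST(Y) = {1}
FOLLOW(S) = {$}
FOLLOW(X) = {$, 0, 1}
FOLLOW(Y) = {1}
Therefore, FOLLOW(Y) = {1}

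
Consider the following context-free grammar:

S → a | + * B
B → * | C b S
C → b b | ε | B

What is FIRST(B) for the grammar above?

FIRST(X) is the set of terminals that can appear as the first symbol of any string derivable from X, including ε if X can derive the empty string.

We compute FIRST(B) using the standard algorithm.
FIRST(B) = {*, b}
FIRST(C) = {*, b, ε}
FIRST(S) = {+, a}
Therefore, FIRST(B) = {*, b}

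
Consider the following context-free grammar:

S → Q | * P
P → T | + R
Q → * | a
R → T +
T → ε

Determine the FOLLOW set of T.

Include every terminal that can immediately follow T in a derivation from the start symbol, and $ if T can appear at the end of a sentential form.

We compute FOLLOW(T) using the standard algorithm.
FOLLOW(S) starts with {$}.
FIRST(P) = {+, ε}
FIRST(Q) = {*, a}
FIRST(R) = {+}
FIRST(S) = {*, a}
FIRST(T) = {ε}
FOLLOW(P) = {$}
FOLLOW(Q) = {$}
FOLLOW(R) = {$}
FOLLOW(S) = {$}
FOLLOW(T) = {$, +}
Therefore, FOLLOW(T) = {$, +}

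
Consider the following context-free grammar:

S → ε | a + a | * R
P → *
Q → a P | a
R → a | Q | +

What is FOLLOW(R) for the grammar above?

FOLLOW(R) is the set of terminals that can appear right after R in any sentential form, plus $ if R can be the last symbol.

We compute FOLLOW(R) using the standard algorithm.
FOLLOW(S) starts with {$}.
FIRST(P) = {*}
FIRST(Q) = {a}
FIRST(R) = {+, a}
FIRST(S) = {*, a, ε}
FOLLOW(P) = {$}
FOLLOW(Q) = {$}
FOLLOW(R) = {$}
FOLLOW(S) = {$}
Therefore, FOLLOW(R) = {$}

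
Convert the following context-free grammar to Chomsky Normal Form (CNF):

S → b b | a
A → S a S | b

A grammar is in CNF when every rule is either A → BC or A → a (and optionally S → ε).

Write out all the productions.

TB → b; S → a; TA → a; A → b; S → TB TB; A → S X0; X0 → TA S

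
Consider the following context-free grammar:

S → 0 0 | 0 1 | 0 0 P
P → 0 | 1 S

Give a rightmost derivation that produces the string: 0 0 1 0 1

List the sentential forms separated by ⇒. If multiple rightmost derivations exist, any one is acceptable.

S ⇒ 0 0 P ⇒ 0 0 1 S ⇒ 0 0 1 0 1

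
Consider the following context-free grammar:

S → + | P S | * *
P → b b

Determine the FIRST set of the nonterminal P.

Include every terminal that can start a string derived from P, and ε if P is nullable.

We compute FIRST(P) using the standard algorithm.
FIRST(P) = {b}
FIRST(S) = {*, +, b}
Therefore, FIRST(P) = {b}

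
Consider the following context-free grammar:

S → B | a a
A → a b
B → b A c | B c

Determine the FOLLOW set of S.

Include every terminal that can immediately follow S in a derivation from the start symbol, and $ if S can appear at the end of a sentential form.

We compute FOLLOW(S) using the standard algorithm.
FOLLOW(S) starts with {$}.
FIRST(A) = {a}
FIRST(B) = {b}
FIRST(S) = {a, b}
FOLLOW(A) = {c}
FOLLOW(B) = {$, c}
FOLLOW(S) = {$}
Therefore, FOLLOW(S) = {$}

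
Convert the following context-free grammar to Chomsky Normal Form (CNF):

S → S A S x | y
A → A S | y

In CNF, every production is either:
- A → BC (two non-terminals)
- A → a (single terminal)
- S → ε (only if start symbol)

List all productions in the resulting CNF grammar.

TX → x; S → y; A → y; S → S X0; X0 → A X1; X1 → S TX; A → A S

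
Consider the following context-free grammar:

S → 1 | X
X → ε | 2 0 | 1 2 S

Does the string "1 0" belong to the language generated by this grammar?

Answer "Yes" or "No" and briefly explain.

No - no valid derivation exists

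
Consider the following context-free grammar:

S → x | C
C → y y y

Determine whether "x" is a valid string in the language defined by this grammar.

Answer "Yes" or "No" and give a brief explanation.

Yes - a valid derivation exists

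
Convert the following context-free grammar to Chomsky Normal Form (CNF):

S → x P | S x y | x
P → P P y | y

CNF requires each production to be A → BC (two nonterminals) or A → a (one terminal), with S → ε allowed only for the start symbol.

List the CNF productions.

TX → x; TY → y; S → x; P → y; S → TX P; S → S X0; X0 → TX TY; P → P X1; X1 → P TY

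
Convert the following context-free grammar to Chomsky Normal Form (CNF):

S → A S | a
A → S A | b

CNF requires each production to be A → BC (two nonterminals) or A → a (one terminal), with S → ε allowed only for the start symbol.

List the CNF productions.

S → a; A → b; S → A S; A → S A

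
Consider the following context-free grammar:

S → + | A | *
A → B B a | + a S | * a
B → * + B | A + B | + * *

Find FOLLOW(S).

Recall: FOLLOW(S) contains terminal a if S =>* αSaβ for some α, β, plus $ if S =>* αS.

We compute FOLLOW(S) using the standard algorithm.
FOLLOW(S) starts with {$}.
FIRST(A) = {*, +}
FIRST(B) = {*, +}
FIRST(S) = {*, +}
FOLLOW(A) = {$, +}
FOLLOW(B) = {*, +, a}
FOLLOW(S) = {$, +}
Therefore, FOLLOW(S) = {$, +}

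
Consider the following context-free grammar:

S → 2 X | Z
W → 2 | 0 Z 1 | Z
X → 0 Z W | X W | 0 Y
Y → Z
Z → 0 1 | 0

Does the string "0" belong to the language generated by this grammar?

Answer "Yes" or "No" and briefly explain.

Yes - a valid derivation exists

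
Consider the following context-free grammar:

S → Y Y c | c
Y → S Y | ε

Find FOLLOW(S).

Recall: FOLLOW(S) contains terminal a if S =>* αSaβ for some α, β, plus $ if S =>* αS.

We compute FOLLOW(S) using the standard algorithm.
FOLLOW(S) starts with {$}.
FIRST(S) = {c}
FIRST(Y) = {c, ε}
FOLLOW(S) = {$, c}
FOLLOW(Y) = {c}
Therefore, FOLLOW(S) = {$, c}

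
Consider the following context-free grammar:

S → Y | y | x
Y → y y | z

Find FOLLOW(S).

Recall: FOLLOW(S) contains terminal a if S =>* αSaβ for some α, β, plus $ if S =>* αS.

We compute FOLLOW(S) using the standard algorithm.
FOLLOW(S) starts with {$}.
FIRST(S) = {x, y, z}
FIRST(Y) = {y, z}
FOLLOW(S) = {$}
FOLLOW(Y) = {$}
Therefore, FOLLOW(S) = {$}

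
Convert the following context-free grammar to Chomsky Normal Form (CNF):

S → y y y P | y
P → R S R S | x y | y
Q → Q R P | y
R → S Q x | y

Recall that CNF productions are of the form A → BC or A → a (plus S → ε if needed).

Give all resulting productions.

TY → y; S → y; TX → x; P → y; Q → y; R → y; S → TY X0; X0 → TY X1; X1 → TY P; P → R X2; X2 → S X3; X3 → R S; P → TX TY; Q → Q X4; X4 → R P; R → S X5; X5 → Q TX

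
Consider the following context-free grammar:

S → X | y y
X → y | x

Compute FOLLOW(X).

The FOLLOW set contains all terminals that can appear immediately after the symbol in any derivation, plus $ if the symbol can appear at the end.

We compute FOLLOW(X) using the standard algorithm.
FOLLOW(S) starts with {$}.
FIRST(S) = {x, y}
FIRST(X) = {x, y}
FOLLOW(S) = {$}
FOLLOW(X) = {$}
Therefore, FOLLOW(X) = {$}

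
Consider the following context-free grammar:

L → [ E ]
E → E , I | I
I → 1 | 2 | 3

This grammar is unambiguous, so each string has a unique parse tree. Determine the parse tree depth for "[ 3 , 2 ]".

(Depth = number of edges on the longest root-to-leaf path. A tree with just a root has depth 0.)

4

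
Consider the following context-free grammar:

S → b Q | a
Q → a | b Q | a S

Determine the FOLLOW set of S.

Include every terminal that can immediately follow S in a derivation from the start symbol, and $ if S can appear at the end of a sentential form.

We compute FOLLOW(S) using the standard algorithm.
FOLLOW(S) starts with {$}.
FIRST(Q) = {a, b}
FIRST(S) = {a, b}
FOLLOW(Q) = {$}
FOLLOW(S) = {$}
Therefore, FOLLOW(S) = {$}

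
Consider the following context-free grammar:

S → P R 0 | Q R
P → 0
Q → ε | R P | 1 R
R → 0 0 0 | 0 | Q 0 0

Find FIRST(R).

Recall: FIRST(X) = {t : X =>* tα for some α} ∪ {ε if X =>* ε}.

We compute FIRST(R) using the standard algorithm.
FIRST(P) = {0}
FIRST(Q) = {0, 1, ε}
FIRST(R) = {0, 1}
FIRST(S) = {0, 1}
Therefore, FIRST(R) = {0, 1}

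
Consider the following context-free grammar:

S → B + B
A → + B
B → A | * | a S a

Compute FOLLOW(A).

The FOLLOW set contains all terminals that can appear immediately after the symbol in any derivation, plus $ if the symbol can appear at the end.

We compute FOLLOW(A) using the standard algorithm.
FOLLOW(S) starts with {$}.
FIRST(A) = {+}
FIRST(B) = {*, +, a}
FIRST(S) = {*, +, a}
FOLLOW(A) = {$, +, a}
FOLLOW(B) = {$, +, a}
FOLLOW(S) = {$, a}
Therefore, FOLLOW(A) = {$, +, a}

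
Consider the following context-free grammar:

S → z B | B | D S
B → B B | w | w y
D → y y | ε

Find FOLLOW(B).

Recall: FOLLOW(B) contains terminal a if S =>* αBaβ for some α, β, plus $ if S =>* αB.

We compute FOLLOW(B) using the standard algorithm.
FOLLOW(S) starts with {$}.
FIRST(B) = {w}
FIRST(D) = {y, ε}
FIRST(S) = {w, y, z}
FOLLOW(B) = {$, w}
FOLLOW(D) = {w, y, z}
FOLLOW(S) = {$}
Therefore, FOLLOW(B) = {$, w}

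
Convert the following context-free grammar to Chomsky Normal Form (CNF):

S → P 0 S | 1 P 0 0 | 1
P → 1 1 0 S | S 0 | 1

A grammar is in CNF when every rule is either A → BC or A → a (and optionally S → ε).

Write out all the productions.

T0 → 0; T1 → 1; S → 1; P → 1; S → P X0; X0 → T0 S; S → T1 X1; X1 → P X2; X2 → T0 T0; P → T1 X3; X3 → T1 X4; X4 → T0 S; P → S T0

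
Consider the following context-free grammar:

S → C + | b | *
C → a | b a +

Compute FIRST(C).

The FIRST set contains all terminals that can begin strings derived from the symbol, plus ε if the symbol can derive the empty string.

We compute FIRST(C) using the standard algorithm.
FIRST(C) = {a, b}
FIRST(S) = {*, a, b}
Therefore, FIRST(C) = {a, b}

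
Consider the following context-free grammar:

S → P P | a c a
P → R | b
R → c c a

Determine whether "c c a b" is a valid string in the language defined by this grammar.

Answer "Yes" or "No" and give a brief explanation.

Yes - a valid derivation exists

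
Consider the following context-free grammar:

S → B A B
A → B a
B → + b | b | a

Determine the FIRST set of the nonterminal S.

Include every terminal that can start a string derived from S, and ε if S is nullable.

We compute FIRST(S) using the standard algorithm.
FIRST(A) = {+, a, b}
FIRST(B) = {+, a, b}
FIRST(S) = {+, a, b}
Therefore, FIRST(S) = {+, a, b}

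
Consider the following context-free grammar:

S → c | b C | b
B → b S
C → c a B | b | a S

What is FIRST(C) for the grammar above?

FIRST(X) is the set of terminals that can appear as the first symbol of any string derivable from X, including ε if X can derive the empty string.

We compute FIRST(C) using the standard algorithm.
FIRST(B) = {b}
FIRST(C) = {a, b, c}
FIRST(S) = {b, c}
Therefore, FIRST(C) = {a, b, c}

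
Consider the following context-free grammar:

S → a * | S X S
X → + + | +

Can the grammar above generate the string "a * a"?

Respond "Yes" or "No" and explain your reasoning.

No - no valid derivation exists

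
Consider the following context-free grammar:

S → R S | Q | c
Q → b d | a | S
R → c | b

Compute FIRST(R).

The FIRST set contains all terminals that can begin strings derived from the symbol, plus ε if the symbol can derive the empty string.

We compute FIRST(R) using the standard algorithm.
FIRST(Q) = {a, b, c}
FIRST(R) = {b, c}
FIRST(S) = {a, b, c}
Therefore, FIRST(R) = {b, c}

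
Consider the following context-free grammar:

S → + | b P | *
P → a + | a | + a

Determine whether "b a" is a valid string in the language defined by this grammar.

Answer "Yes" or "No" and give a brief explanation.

Yes - a valid derivation exists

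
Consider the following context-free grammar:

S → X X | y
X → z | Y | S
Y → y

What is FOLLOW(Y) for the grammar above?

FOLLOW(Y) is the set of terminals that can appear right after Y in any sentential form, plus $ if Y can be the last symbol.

We compute FOLLOW(Y) using the standard algorithm.
FOLLOW(S) starts with {$}.
FIRST(S) = {y, z}
FIRST(X) = {y, z}
FIRST(Y) = {y}
FOLLOW(S) = {$, y, z}
FOLLOW(X) = {$, y, z}
FOLLOW(Y) = {$, y, z}
Therefore, FOLLOW(Y) = {$, y, z}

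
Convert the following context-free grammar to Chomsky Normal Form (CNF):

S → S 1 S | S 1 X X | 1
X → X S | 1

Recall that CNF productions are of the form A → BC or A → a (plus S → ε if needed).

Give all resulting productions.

T1 → 1; S → 1; X → 1; S → S X0; X0 → T1 S; S → S X1; X1 → T1 X2; X2 → X X; X → X S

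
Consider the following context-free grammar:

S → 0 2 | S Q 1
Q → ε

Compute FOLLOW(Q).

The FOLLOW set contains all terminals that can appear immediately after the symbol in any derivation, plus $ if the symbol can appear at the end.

We compute FOLLOW(Q) using the standard algorithm.
FOLLOW(S) starts with {$}.
FIRST(Q) = {ε}
FIRST(S) = {0}
FOLLOW(Q) = {1}
FOLLOW(S) = {$, 1}
Therefore, FOLLOW(Q) = {1}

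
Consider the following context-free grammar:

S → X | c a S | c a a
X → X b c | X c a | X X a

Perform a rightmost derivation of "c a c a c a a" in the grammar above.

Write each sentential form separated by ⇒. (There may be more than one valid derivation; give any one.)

S ⇒ c a S ⇒ c a c a S ⇒ c a c a c a a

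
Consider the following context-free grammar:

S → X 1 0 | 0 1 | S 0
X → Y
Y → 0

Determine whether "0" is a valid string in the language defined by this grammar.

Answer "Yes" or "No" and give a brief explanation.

No - no valid derivation exists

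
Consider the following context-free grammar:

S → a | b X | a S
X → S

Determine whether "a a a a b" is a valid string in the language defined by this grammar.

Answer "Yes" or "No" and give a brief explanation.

No - no valid derivation exists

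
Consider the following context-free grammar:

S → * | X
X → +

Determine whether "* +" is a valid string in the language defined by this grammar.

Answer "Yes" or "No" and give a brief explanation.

No - no valid derivation exists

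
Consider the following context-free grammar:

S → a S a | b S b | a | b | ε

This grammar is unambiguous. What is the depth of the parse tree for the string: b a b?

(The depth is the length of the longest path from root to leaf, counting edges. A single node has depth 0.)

2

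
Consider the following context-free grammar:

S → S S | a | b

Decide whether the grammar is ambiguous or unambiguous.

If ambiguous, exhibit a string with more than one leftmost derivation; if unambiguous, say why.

Ambiguous - the string 'b b a b' has two distinct leftmost derivations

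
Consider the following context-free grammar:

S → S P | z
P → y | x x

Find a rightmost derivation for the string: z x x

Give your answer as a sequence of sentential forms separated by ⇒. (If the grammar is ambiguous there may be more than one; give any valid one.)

S ⇒ S P ⇒ S x x ⇒ z x x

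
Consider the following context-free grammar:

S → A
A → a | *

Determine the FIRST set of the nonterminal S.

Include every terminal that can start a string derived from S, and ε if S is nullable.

We compute FIRST(S) using the standard algorithm.
FIRST(A) = {*, a}
FIRST(S) = {*, a}
Therefore, FIRST(S) = {*, a}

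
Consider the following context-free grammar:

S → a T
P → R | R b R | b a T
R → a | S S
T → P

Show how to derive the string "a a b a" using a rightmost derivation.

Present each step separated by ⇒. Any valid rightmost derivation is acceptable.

S ⇒ a T ⇒ a P ⇒ a R b R ⇒ a R b a ⇒ a a b a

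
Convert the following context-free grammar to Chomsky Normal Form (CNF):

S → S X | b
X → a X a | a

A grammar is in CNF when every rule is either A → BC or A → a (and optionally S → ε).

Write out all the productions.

S → b; TA → a; X → a; S → S X; X → TA X0; X0 → X TA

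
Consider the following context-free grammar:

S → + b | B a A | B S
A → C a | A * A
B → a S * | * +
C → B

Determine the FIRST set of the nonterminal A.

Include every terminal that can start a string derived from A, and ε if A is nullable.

We compute FIRST(A) using the standard algorithm.
FIRST(A) = {*, a}
FIRST(B) = {*, a}
FIRST(C) = {*, a}
FIRST(S) = {*, +, a}
Therefore, FIRST(A) = {*, a}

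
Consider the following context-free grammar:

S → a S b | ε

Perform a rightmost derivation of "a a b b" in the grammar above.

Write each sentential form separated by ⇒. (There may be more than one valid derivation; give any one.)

S ⇒ a S b ⇒ a a S b b ⇒ a a b b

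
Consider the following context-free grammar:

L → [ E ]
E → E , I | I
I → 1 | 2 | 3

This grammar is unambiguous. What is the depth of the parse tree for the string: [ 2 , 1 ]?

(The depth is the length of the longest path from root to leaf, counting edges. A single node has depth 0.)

4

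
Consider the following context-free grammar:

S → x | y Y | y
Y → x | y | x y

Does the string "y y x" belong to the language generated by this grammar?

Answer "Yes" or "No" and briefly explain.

No - no valid derivation exists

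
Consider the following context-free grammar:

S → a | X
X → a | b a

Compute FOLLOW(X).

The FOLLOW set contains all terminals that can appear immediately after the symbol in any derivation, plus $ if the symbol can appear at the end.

We compute FOLLOW(X) using the standard algorithm.
FOLLOW(S) starts with {$}.
FIRST(S) = {a, b}
FIRST(X) = {a, b}
FOLLOW(S) = {$}
FOLLOW(X) = {$}
Therefore, FOLLOW(X) = {$}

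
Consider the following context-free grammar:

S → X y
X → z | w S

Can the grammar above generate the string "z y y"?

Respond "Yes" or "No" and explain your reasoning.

No - no valid derivation exists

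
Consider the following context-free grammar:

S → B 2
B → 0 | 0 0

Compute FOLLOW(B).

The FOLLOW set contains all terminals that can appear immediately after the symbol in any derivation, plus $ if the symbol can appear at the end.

We compute FOLLOW(B) using the standard algorithm.
FOLLOW(S) starts with {$}.
FIRST(B) = {0}
FIRST(S) = {0}
FOLLOW(B) = {2}
FOLLOW(S) = {$}
Therefore, FOLLOW(B) = {2}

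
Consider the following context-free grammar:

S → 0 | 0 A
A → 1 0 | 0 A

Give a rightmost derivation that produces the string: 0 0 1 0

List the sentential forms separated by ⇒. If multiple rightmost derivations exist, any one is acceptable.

S ⇒ 0 A ⇒ 0 0 A ⇒ 0 0 1 0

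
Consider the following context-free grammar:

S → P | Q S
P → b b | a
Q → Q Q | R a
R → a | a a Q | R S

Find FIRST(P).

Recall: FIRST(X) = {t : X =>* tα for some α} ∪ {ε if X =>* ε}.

We compute FIRST(P) using the standard algorithm.
FIRST(P) = {a, b}
FIRST(Q) = {a}
FIRST(R) = {a}
FIRST(S) = {a, b}
Therefore, FIRST(P) = {a, b}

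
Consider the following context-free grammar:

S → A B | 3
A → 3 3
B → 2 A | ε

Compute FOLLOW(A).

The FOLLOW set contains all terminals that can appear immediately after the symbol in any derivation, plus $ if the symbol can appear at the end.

We compute FOLLOW(A) using the standard algorithm.
FOLLOW(S) starts with {$}.
FIRST(A) = {3}
FIRST(B) = {2, ε}
FIRST(S) = {3}
FOLLOW(A) = {$, 2}
FOLLOW(B) = {$}
FOLLOW(S) = {$}
Therefore, FOLLOW(A) = {$, 2}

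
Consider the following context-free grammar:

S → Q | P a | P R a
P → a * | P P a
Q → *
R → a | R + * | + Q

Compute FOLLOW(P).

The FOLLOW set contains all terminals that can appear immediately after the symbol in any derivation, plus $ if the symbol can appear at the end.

We compute FOLLOW(P) using the standard algorithm.
FOLLOW(S) starts with {$}.
FIRST(P) = {a}
FIRST(Q) = {*}
FIRST(R) = {+, a}
FIRST(S) = {*, a}
FOLLOW(P) = {+, a}
FOLLOW(Q) = {$, +, a}
FOLLOW(R) = {+, a}
FOLLOW(S) = {$}
Therefore, FOLLOW(P) = {+, a}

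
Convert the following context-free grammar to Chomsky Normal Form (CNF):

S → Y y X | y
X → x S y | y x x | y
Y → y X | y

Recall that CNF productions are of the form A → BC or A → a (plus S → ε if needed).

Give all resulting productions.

TY → y; S → y; TX → x; X → y; Y → y; S → Y X0; X0 → TY X; X → TX X1; X1 → S TY; X → TY X2; X2 → TX TX; Y → TY X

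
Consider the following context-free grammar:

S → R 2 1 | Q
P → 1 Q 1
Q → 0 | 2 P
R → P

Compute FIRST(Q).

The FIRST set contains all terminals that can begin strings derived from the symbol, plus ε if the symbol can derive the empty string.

We compute FIRST(Q) using the standard algorithm.
FIRST(P) = {1}
FIRST(Q) = {0, 2}
FIRST(R) = {1}
FIRST(S) = {0, 1, 2}
Therefore, FIRST(Q) = {0, 2}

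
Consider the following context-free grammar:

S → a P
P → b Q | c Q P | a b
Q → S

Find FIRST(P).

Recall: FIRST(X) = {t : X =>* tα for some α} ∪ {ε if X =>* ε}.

We compute FIRST(P) using the standard algorithm.
FIRST(P) = {a, b, c}
FIRST(Q) = {a}
FIRST(S) = {a}
Therefore, FIRST(P) = {a, b, c}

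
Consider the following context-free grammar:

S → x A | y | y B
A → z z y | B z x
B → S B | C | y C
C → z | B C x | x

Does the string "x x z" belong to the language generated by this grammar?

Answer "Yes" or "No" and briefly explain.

No - no valid derivation exists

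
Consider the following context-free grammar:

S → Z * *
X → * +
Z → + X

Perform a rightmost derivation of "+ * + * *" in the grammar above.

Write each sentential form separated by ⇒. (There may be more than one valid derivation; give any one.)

S ⇒ Z * * ⇒ + X * * ⇒ + * + * *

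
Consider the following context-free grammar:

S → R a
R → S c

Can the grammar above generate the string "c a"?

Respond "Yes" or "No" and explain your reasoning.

No - no valid derivation exists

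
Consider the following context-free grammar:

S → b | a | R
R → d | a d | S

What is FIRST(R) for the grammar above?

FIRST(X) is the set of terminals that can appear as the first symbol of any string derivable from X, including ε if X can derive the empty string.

We compute FIRST(R) using the standard algorithm.
FIRST(R) = {a, b, d}
FIRST(S) = {a, b, d}
Therefore, FIRST(R) = {a, b, d}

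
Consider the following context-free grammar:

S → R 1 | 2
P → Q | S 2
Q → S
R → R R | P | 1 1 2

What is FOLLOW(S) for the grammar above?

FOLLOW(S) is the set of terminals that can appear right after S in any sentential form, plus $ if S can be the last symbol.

We compute FOLLOW(S) using the standard algorithm.
FOLLOW(S) starts with {$}.
FIRST(P) = {1, 2}
FIRST(Q) = {1, 2}
FIRST(R) = {1, 2}
FIRST(S) = {1, 2}
FOLLOW(P) = {1, 2}
FOLLOW(Q) = {1, 2}
FOLLOW(R) = {1, 2}
FOLLOW(S) = {$, 1, 2}
Therefore, FOLLOW(S) = {$, 1, 2}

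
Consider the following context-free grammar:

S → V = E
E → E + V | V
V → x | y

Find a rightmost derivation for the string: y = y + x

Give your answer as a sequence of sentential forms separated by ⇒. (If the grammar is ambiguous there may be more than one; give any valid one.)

S ⇒ V = E ⇒ V = E + V ⇒ V = E + x ⇒ V = V + x ⇒ V = y + x ⇒ y = y + x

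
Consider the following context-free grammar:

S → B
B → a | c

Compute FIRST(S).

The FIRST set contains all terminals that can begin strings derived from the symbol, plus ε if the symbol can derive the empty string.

We compute FIRST(S) using the standard algorithm.
FIRST(B) = {a, c}
FIRST(S) = {a, c}
Therefore, FIRST(S) = {a, c}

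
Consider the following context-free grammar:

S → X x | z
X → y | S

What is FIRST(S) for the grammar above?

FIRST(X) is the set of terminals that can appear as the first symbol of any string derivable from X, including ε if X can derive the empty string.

We compute FIRST(S) using the standard algorithm.
FIRST(S) = {y, z}
FIRST(X) = {y, z}
Therefore, FIRST(S) = {y, z}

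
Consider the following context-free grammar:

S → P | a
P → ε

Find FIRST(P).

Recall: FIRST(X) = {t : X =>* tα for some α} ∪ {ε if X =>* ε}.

We compute FIRST(P) using the standard algorithm.
FIRST(P) = {ε}
FIRST(S) = {a, ε}
Therefore, FIRST(P) = {ε}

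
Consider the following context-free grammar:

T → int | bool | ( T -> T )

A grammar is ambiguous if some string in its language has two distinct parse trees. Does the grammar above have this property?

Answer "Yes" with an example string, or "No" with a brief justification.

No - the grammar is unambiguous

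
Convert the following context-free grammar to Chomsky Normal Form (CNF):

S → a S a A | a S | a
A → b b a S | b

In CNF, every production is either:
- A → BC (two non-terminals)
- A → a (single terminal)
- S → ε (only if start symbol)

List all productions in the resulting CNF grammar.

TA → a; S → a; TB → b; A → b; S → TA X0; X0 → S X1; X1 → TA A; S → TA S; A → TB X2; X2 → TB X3; X3 → TA S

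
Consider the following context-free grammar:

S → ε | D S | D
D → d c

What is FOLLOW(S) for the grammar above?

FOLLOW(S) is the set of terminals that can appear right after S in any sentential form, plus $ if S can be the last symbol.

We compute FOLLOW(S) using the standard algorithm.
FOLLOW(S) starts with {$}.
FIRST(D) = {d}
FIRST(S) = {d, ε}
FOLLOW(D) = {$, d}
FOLLOW(S) = {$}
Therefore, FOLLOW(S) = {$}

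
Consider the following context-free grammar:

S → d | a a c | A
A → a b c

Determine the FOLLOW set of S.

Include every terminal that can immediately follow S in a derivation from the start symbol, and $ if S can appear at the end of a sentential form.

We compute FOLLOW(S) using the standard algorithm.
FOLLOW(S) starts with {$}.
FIRST(A) = {a}
FIRST(S) = {a, d}
FOLLOW(A) = {$}
FOLLOW(S) = {$}
Therefore, FOLLOW(S) = {$}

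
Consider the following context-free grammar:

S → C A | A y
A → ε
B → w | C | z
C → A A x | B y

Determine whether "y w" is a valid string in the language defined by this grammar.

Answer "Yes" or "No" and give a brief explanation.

No - no valid derivation exists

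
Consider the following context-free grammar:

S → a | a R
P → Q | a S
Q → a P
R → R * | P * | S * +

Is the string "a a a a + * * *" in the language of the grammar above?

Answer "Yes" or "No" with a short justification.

No - no valid derivation exists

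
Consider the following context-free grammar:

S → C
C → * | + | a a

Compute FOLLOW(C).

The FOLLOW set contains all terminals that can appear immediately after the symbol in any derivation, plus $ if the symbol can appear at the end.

We compute FOLLOW(C) using the standard algorithm.
FOLLOW(S) starts with {$}.
FIRST(C) = {*, +, a}
FIRST(S) = {*, +, a}
FOLLOW(C) = {$}
FOLLOW(S) = {$}
Therefore, FOLLOW(C) = {$}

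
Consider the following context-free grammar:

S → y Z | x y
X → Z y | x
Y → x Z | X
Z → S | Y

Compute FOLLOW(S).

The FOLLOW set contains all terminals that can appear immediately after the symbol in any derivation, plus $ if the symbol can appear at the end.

We compute FOLLOW(S) using the standard algorithm.
FOLLOW(S) starts with {$}.
FIRST(S) = {x, y}
FIRST(X) = {x, y}
FIRST(Y) = {x, y}
FIRST(Z) = {x, y}
FOLLOW(S) = {$, y}
FOLLOW(X) = {$, y}
FOLLOW(Y) = {$, y}
FOLLOW(Z) = {$, y}
Therefore, FOLLOW(S) = {$, y}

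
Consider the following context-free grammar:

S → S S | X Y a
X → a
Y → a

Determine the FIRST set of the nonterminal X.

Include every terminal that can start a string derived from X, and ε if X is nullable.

We compute FIRST(X) using the standard algorithm.
FIRST(S) = {a}
FIRST(X) = {a}
FIRST(Y) = {a}
Therefore, FIRST(X) = {a}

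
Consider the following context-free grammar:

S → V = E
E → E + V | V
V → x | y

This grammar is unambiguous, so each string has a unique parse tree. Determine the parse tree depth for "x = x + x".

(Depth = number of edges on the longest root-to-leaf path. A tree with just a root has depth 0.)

4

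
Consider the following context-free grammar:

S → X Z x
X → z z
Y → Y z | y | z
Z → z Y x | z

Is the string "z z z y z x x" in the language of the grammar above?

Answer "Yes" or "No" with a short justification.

Yes - a valid derivation exists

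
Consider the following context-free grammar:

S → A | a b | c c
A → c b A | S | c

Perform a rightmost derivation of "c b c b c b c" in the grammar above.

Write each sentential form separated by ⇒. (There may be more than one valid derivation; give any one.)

S ⇒ A ⇒ c b A ⇒ c b c b A ⇒ c b c b c b A ⇒ c b c b c b c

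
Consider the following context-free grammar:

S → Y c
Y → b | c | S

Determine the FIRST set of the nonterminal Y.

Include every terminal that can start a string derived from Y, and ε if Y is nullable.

We compute FIRST(Y) using the standard algorithm.
FIRST(S) = {b, c}
FIRST(Y) = {b, c}
Therefore, FIRST(Y) = {b, c}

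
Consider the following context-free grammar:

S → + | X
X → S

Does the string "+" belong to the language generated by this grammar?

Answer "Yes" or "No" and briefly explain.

Yes - a valid derivation exists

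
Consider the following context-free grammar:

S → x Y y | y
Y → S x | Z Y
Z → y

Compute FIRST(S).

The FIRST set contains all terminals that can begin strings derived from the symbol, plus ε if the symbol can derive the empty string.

We compute FIRST(S) using the standard algorithm.
FIRST(S) = {x, y}
FIRST(Y) = {x, y}
FIRST(Z) = {y}
Therefore, FIRST(S) = {x, y}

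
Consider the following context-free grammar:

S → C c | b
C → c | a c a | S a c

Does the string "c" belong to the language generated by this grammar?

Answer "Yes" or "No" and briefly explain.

No - no valid derivation exists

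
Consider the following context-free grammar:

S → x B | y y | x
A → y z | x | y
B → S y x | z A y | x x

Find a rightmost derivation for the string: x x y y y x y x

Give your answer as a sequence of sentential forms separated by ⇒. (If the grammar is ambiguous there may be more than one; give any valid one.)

S ⇒ x B ⇒ x S y x ⇒ x x B y x ⇒ x x S y x y x ⇒ x x y y y x y x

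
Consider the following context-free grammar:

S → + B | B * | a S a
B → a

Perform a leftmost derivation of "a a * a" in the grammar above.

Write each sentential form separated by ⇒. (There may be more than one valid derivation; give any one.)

S ⇒ a S a ⇒ a B * a ⇒ a a * a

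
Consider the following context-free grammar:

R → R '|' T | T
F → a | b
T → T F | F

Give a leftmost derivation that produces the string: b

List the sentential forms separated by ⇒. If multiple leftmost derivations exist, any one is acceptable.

R ⇒ T ⇒ F ⇒ b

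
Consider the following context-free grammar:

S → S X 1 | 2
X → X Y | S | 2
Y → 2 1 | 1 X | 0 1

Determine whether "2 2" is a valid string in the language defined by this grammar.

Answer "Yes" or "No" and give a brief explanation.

No - no valid derivation exists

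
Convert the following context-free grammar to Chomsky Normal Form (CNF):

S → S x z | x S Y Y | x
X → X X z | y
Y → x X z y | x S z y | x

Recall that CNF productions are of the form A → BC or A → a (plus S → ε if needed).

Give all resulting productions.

TX → x; TZ → z; S → x; X → y; TY → y; Y → x; S → S X0; X0 → TX TZ; S → TX X1; X1 → S X2; X2 → Y Y; X → X X3; X3 → X TZ; Y → TX X4; X4 → X X5; X5 → TZ TY; Y → TX X6; X6 → S X7; X7 → TZ TY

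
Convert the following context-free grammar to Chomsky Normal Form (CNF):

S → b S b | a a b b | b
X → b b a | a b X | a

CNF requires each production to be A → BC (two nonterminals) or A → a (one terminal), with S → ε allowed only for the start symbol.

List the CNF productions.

TB → b; TA → a; S → b; X → a; S → TB X0; X0 → S TB; S → TA X1; X1 → TA X2; X2 → TB TB; X → TB X3; X3 → TB TA; X → TA X4; X4 → TB X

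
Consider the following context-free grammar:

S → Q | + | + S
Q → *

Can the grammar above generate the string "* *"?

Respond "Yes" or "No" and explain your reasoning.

No - no valid derivation exists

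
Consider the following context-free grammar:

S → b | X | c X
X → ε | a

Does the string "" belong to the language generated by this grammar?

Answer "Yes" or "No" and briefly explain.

Yes - a valid derivation exists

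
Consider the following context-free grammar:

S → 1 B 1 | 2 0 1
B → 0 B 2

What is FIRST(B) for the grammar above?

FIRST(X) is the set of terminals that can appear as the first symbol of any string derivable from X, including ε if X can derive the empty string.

We compute FIRST(B) using the standard algorithm.
FIRST(B) = {0}
FIRST(S) = {1, 2}
Therefore, FIRST(B) = {0}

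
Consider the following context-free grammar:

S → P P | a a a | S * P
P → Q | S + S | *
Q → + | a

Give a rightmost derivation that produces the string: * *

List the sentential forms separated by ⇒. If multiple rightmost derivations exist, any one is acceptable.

S ⇒ P P ⇒ P * ⇒ * *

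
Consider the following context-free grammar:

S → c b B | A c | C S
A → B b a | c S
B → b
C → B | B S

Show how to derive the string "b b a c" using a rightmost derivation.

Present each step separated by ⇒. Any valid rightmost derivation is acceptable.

S ⇒ A c ⇒ B b a c ⇒ b b a c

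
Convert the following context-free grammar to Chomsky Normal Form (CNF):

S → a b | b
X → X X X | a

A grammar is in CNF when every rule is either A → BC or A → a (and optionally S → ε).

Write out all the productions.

TA → a; TB → b; S → b; X → a; S → TA TB; X → X X0; X0 → X X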